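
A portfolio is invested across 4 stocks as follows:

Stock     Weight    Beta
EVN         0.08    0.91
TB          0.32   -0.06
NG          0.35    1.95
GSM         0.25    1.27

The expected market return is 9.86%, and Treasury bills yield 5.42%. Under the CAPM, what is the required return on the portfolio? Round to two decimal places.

10.10%

β_P = Σ w_i β_i = 0.08×0.91 + 0.32×-0.06 + 0.35×1.95 + 0.25×1.27 = 1.0536
MRP = 9.86% − 5.42% = 4.44%
E(R_P) = R_f + β_P × MRP = 5.42% + 1.0536 × 4.44% = 10.10%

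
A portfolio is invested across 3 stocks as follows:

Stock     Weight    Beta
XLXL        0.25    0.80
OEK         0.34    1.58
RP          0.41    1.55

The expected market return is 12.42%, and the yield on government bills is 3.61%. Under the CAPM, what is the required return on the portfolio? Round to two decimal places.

15.70%

β_P = Σ w_i β_i = 0.25×0.80 + 0.34×1.58 + 0.41×1.55 = 1.3727
MRP = 12.42% − 3.61% = 8.81%
E(R_P) = R_f + β_P × MRP = 3.61% + 1.3727 × 8.81% = 15.70%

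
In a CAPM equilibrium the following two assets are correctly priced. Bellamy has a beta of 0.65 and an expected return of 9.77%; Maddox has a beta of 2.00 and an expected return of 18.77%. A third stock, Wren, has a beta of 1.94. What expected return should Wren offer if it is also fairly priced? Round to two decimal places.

18.37%

MRP (SML slope) = (18.77% − 9.77%) / (2.00 − 0.65) = 9.00% / 1.35 = 6.6667%
R_f (intercept) = 9.77% − 0.65 × 6.6667% = 5.4366%
E(R_Wren) = R_f + β × MRP = 5.4366% + 1.94 × 6.6667% = 18.37%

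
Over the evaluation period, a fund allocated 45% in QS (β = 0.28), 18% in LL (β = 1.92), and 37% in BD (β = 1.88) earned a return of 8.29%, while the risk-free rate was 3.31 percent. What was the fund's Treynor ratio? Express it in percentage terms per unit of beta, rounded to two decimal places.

4.27%

β_P = 0.45×0.28 + 0.18×1.92 + 0.37×1.88 = 1.1672
Treynor = (R_P − R_f) / β_P = (8.29% − 3.31%) / 1.1672 = 4.98% / 1.1672 = 4.27%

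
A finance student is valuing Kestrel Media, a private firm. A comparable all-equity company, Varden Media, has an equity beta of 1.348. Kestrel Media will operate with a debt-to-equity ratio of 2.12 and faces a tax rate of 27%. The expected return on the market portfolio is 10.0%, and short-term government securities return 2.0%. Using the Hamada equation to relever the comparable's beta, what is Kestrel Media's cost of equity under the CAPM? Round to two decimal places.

29.47%

β_L = β_U × [1 + (1 − t)(D/E)] = 1.348 × [1 + (1 − 0.27) × 2.12]
    = 1.348 × [1 + 0.73 × 2.12] = 1.348 × 2.5476 = 3.4342
MRP = 10.0% − 2.0% = 8.00%
E(R) = R_f + β_L × MRP = 2.0% + 3.4342 × 8.0% = 29.47%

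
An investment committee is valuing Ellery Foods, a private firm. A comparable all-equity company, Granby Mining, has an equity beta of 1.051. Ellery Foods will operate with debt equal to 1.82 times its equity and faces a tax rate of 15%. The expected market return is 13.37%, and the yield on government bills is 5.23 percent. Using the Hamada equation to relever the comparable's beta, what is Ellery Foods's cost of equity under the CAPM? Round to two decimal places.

27.02%

β_L = β_U × [1 + (1 − t)(D/E)] = 1.051 × [1 + (1 − 0.15) × 1.82]
    = 1.051 × [1 + 0.85 × 1.82] = 1.051 × 2.5470 = 2.6769
MRP = 13.37% − 5.23% = 8.14%
E(R) = R_f + β_L × MRP = 5.23% + 2.6769 × 8.14% = 27.02%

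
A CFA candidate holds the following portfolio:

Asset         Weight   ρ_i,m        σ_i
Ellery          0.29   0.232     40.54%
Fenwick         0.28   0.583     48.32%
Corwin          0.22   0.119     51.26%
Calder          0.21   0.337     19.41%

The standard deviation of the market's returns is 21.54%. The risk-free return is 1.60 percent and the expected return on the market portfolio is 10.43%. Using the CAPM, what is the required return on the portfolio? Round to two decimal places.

7.06%

β_Ellery = 0.232 × 40.54% / 21.54% = 0.4366
β_Fenwick = 0.583 × 48.32% / 21.54% = 1.3078
β_Corwin = 0.119 × 51.26% / 21.54% = 0.2832
β_Calder = 0.337 × 19.41% / 21.54% = 0.3037
β_P = Σ w_i β_i = 0.29×0.4366 + 0.28×1.3078 + 0.22×0.2832 + 0.21×0.3037 = 0.6189
MRP = 10.43% − 1.60% = 8.83%
E(R_P) = R_f + β_P × MRP = 1.60% + 0.6189 × 8.83% = 7.06%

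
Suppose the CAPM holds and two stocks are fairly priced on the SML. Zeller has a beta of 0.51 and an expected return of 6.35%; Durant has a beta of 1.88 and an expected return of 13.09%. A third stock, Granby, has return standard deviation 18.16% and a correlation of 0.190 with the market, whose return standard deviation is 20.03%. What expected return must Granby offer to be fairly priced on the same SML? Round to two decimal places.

MRP = (13.09% − 6.35%) / (1.88 − 0.51) = 4.9197%
R_f = 6.35% − 0.51 × 4.9197% = 3.8410%
β_Granby = ρ·σ_i/σ_m = 0.190 × 18.16 / 20.03 = 0.1723
E(R_Granby) = R_f + β × MRP = 3.8410% + 0.1723 × 4.9197% = 4.69%

4.69%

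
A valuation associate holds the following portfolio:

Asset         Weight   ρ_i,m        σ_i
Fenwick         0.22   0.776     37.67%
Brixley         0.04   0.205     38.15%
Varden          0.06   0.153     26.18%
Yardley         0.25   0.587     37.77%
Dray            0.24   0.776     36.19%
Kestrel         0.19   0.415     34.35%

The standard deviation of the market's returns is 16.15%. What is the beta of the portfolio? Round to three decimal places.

1.361

β_Fenwick = 0.776 × 37.67% / 16.15% = 1.8100
β_Brixley = 0.205 × 38.15% / 16.15% = 0.4843
β_Varden = 0.153 × 26.18% / 16.15% = 0.2480
β_Yardley = 0.587 × 37.77% / 16.15% = 1.3728
β_Dray = 0.776 × 36.19% / 16.15% = 1.7389
β_Kestrel = 0.415 × 34.35% / 16.15% = 0.8827
β_P = Σ w_i β_i = 0.22×1.8100 + 0.04×0.4843 + 0.06×0.2480 + 0.25×1.3728 + 0.24×1.7389 + 0.19×0.8827 = 1.3607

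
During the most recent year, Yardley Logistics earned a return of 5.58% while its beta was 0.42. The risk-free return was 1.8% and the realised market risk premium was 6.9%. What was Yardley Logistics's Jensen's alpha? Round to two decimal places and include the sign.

CAPM benchmark = R_f + β(R_m − R_f) = 1.8% + 0.42 × 6.9% = 4.6980%
α = actual − benchmark = 5.58% − 4.6980% = +0.88%

+0.88%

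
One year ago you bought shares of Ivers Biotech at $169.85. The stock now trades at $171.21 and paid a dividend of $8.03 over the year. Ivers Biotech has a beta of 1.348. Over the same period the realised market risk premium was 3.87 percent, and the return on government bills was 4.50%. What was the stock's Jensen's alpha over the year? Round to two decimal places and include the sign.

Realised HPR = (P1 + D1 − P0) / P0 = (171.21 + 8.03 − 169.85) / 169.85 = 9.39 / 169.85 = 5.5284%
CAPM required = R_f + β·MRP = 4.50% + 1.348 × 3.87% = 9.71676%
α = realised − required = 5.5284% − 9.71676% = -4.19%

-4.19%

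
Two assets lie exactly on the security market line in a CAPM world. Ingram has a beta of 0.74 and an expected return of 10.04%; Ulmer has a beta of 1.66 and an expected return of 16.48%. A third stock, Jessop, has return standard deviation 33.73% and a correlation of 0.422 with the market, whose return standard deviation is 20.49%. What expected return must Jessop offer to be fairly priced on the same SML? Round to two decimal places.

9.72%

MRP = (16.48% − 10.04%) / (1.66 − 0.74) = 7.0000%
R_f = 10.04% − 0.74 × 7.0000% = 4.8600%
β_Jessop = ρ·σ_i/σ_m = 0.422 × 33.73 / 20.49 = 0.6947
E(R_Jessop) = R_f + β × MRP = 4.8600% + 0.6947 × 7.0000% = 9.72%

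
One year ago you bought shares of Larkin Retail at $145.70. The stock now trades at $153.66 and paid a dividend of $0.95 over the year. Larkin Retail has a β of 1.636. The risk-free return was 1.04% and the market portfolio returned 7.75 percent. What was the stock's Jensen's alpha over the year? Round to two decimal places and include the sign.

Realised HPR = (P1 + D1 − P0) / P0 = (153.66 + 0.95 − 145.70) / 145.70 = 8.91 / 145.70 = 6.1153%
MRP = 7.75% − 1.04% = 6.71%
CAPM required = R_f + β·MRP = 1.04% + 1.636 × 6.71% = 12.01756%
α = realised − required = 6.1153% − 12.01756% = -5.90%

-5.90%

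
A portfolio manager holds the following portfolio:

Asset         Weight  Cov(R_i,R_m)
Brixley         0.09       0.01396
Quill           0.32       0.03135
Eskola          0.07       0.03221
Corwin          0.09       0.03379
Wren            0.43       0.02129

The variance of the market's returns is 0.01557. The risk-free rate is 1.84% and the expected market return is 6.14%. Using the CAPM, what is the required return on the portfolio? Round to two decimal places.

β_Brixley = 0.01396 / 0.01557 = 0.8966
β_Quill = 0.03135 / 0.01557 = 2.0135
β_Eskola = 0.03221 / 0.01557 = 2.0687
β_Corwin = 0.03379 / 0.01557 = 2.1702
β_Wren = 0.02129 / 0.01557 = 1.3674
β_P = Σ w_i β_i = 0.09×0.8966 + 0.32×2.0135 + 0.07×2.0687 + 0.09×2.1702 + 0.43×1.3674 = 1.6531
MRP = 6.14% − 1.84% = 4.30%
E(R_P) = R_f + β_P × MRP = 1.84% + 1.6531 × 4.30% = 8.95%

8.95%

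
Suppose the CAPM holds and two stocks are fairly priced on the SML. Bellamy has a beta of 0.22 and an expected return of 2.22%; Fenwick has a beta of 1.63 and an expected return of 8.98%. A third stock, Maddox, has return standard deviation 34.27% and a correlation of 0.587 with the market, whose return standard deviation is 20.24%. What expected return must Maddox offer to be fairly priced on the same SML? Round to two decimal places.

MRP = (8.98% − 2.22%) / (1.63 − 0.22) = 4.7943%
R_f = 2.22% − 0.22 × 4.7943% = 1.1653%
β_Maddox = ρ·σ_i/σ_m = 0.587 × 34.27 / 20.24 = 0.9939
E(R_Maddox) = R_f + β × MRP = 1.1653% + 0.9939 × 4.7943% = 5.93%

5.93%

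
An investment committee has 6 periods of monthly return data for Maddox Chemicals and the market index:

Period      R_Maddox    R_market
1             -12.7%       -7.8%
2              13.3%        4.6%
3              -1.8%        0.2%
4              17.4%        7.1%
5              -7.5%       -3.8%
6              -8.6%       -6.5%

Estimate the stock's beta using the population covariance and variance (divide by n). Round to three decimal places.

Mean R_i = (-12.7 + 13.3 − 1.8 + 17.4 − 7.5 − 8.6) / 6 = 0.0167%
Mean R_m = (-7.8 + 4.6 + 0.2 + 7.1 − 3.8 − 6.5) / 6 = -1.0333%
Σ(R_i − R̄_i)(R_m − R̄_m) = 367.9233  ⇒  Cov = 367.9233 / 6 = 61.3206
Σ(R_m − R̄_m)² = 182.7333  ⇒  Var(R_m) = 182.7333 / 6 = 30.4556
β = Cov / Var(R_m) = 61.3206 / 30.4556 = 2.0134

2.013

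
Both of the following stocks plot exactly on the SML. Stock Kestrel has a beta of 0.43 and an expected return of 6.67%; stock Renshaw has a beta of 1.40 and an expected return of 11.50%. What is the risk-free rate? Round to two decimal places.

Both satisfy E(R) = R_f + β·MRP, so the slope of the SML is
MRP = (11.50% − 6.67%) / (1.40 − 0.43) = 4.83% / 0.97 = 4.9794%
R_f = E(R_Kestrel) − β_Kestrel·MRP = 6.67% − 0.43 × 4.9794% = 4.5289%

4.53%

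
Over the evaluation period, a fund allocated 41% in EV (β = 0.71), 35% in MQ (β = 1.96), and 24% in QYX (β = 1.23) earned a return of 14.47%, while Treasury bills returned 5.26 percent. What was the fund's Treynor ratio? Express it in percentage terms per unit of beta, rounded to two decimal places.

7.24%

β_P = 0.41×0.71 + 0.35×1.96 + 0.24×1.23 = 1.2723
Treynor = (R_P − R_f) / β_P = (14.47% − 5.26%) / 1.2723 = 9.21% / 1.2723 = 7.24%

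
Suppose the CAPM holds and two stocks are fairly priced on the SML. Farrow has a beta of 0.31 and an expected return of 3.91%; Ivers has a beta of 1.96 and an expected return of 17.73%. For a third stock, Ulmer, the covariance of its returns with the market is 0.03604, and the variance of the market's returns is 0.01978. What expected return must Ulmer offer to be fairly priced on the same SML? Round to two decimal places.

MRP = (17.73% − 3.91%) / (1.96 − 0.31) = 8.3758%
R_f = 3.91% − 0.31 × 8.3758% = 1.3135%
β_Ulmer = Cov / Var(R_m) = 0.03604 / 0.01978 = 1.8220
E(R_Ulmer) = R_f + β × MRP = 1.3135% + 1.8220 × 8.3758% = 16.57%

16.57%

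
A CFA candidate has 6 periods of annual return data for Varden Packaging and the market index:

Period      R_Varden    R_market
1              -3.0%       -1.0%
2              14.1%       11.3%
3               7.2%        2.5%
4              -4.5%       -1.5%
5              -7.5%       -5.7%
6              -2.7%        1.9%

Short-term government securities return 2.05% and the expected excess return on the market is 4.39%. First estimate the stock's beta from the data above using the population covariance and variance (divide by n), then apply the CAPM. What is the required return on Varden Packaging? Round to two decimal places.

Mean R_i = (-3.0 + 14.1 + 7.2 − 4.5 − 7.5 − 2.7) / 6 = 0.6000%
Mean R_m = (-1.0 + 11.3 + 2.5 − 1.5 − 5.7 + 1.9) / 6 = 1.2500%
Σ(R_i − R̄_i)(R_m − R̄_m) = 220.2000  ⇒  Cov = 220.2000 / 6 = 36.7000
Σ(R_m − R̄_m)² = 163.9150  ⇒  Var(R_m) = 163.9150 / 6 = 27.3192
β = Cov / Var(R_m) = 36.7000 / 27.3192 = 1.3434
E(R) = R_f + β × MRP = 2.05% + 1.3434 × 4.39% = 7.95%

7.95%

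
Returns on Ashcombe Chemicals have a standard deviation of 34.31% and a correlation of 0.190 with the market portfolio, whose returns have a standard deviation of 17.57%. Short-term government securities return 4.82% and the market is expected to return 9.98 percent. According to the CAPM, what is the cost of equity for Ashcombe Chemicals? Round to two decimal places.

β = ρ × σ_i / σ_m = 0.190 × 34.31% / 17.57% = 0.3710
MRP = 9.98% − 4.82% = 5.16%
E(R) = 4.82% + 0.3710 × 5.16% = 6.73%

6.73%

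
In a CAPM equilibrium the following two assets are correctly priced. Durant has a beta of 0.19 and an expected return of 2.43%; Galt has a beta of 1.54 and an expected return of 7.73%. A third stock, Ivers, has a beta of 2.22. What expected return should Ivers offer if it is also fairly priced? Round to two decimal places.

MRP (SML slope) = (7.73% − 2.43%) / (1.54 − 0.19) = 5.30% / 1.35 = 3.9259%
R_f (intercept) = 2.43% − 0.19 × 3.9259% = 1.6841%
E(R_Ivers) = R_f + β × MRP = 1.6841% + 2.22 × 3.9259% = 10.40%

10.40%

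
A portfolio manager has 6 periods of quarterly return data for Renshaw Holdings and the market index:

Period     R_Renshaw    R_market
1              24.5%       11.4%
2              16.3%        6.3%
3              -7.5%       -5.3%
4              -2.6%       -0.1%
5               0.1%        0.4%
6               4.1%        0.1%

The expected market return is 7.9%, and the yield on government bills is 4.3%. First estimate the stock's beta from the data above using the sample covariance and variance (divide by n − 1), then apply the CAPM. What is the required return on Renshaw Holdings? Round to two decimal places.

Mean R_i = (24.5 + 16.3 − 7.5 − 2.6 + 0.1 + 4.1) / 6 = 5.8167%
Mean R_m = (11.4 + 6.3 − 5.3 − 0.1 + 0.4 + 0.1) / 6 = 2.1333%
Σ(R_i − R̄_i)(R_m − R̄_m) = 347.9967  ⇒  Cov = 347.9967 / 5 = 69.5993
Σ(R_m − R̄_m)² = 170.6133  ⇒  Var(R_m) = 170.6133 / 5 = 34.1227
β = Cov / Var(R_m) = 69.5993 / 34.1227 = 2.0397
MRP = 7.9% − 4.3% = 3.60%
E(R) = R_f + β × MRP = 4.3% + 2.0397 × 3.6% = 11.64%

11.64%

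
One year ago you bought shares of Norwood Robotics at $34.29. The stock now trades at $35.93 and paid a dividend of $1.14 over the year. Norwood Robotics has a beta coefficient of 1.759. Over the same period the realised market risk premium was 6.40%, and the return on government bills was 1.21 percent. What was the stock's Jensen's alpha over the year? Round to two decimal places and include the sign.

-4.36%

Realised HPR = (P1 + D1 − P0) / P0 = (35.93 + 1.14 − 34.29) / 34.29 = 2.78 / 34.29 = 8.1073%
CAPM required = R_f + β·MRP = 1.21% + 1.759 × 6.40% = 12.46760%
α = realised − required = 8.1073% − 12.46760% = -4.36%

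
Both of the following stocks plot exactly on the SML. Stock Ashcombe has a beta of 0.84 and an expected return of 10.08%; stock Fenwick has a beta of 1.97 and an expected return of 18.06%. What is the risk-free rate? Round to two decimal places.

Both satisfy E(R) = R_f + β·MRP, so the slope of the SML is
MRP = (18.06% − 10.08%) / (1.97 − 0.84) = 7.98% / 1.13 = 7.0619%
R_f = E(R_Ashcombe) − β_Ashcombe·MRP = 10.08% − 0.84 × 7.0619% = 4.1480%

4.15%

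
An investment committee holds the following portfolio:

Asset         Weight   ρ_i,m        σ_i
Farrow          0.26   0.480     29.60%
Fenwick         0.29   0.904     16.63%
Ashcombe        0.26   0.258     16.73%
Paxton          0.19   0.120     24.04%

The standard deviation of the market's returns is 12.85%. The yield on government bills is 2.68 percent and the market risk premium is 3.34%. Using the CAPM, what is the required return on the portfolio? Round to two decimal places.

5.21%

β_Farrow = 0.480 × 29.60% / 12.85% = 1.1057
β_Fenwick = 0.904 × 16.63% / 12.85% = 1.1699
β_Ashcombe = 0.258 × 16.73% / 12.85% = 0.3359
β_Paxton = 0.120 × 24.04% / 12.85% = 0.2245
β_P = Σ w_i β_i = 0.26×1.1057 + 0.29×1.1699 + 0.26×0.3359 + 0.19×0.2245 = 0.7567
E(R_P) = R_f + β_P × MRP = 2.68% + 0.7567 × 3.34% = 5.21%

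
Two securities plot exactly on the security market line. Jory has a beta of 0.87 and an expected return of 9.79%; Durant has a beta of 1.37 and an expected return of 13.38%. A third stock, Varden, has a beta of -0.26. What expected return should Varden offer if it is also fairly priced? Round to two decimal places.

1.68%

MRP (SML slope) = (13.38% − 9.79%) / (1.37 − 0.87) = 3.59% / 0.50 = 7.1800%
R_f (intercept) = 9.79% − 0.87 × 7.1800% = 3.5434%
E(R_Varden) = R_f + β × MRP = 3.5434% + -0.26 × 7.1800% = 1.68%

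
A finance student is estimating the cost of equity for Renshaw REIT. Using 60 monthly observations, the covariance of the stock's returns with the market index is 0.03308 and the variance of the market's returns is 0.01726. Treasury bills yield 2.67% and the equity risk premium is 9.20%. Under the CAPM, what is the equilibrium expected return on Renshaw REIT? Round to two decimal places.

20.30%

β = Cov(R_i, R_m) / Var(R_m) = 0.03308 / 0.01726 = 1.9166
E(R) = R_f + β × MRP = 2.67% + 1.9166 × 9.20% = 20.30%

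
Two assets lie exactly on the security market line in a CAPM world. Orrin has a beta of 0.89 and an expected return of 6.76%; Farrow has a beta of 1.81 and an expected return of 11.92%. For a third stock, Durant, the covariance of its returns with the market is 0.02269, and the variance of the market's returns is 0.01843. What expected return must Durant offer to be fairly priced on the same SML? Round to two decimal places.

8.67%

MRP = (11.92% − 6.76%) / (1.81 − 0.89) = 5.6087%
R_f = 6.76% − 0.89 × 5.6087% = 1.7683%
β_Durant = Cov / Var(R_m) = 0.02269 / 0.01843 = 1.2311
E(R_Durant) = R_f + β × MRP = 1.7683% + 1.2311 × 5.6087% = 8.67%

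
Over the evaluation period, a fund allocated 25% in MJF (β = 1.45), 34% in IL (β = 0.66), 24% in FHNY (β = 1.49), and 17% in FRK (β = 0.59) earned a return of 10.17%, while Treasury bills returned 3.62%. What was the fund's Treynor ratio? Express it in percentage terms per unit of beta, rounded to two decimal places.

β_P = 0.25×1.45 + 0.34×0.66 + 0.24×1.49 + 0.17×0.59 = 1.0448
Treynor = (R_P − R_f) / β_P = (10.17% − 3.62%) / 1.0448 = 6.55% / 1.0448 = 6.27%

6.27%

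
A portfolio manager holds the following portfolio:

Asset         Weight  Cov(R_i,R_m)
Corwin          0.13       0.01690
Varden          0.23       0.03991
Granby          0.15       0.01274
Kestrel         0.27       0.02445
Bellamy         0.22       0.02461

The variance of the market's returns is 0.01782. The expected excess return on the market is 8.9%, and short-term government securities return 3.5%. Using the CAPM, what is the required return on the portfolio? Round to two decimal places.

16.14%

β_Corwin = 0.01690 / 0.01782 = 0.9484
β_Varden = 0.03991 / 0.01782 = 2.2396
β_Granby = 0.01274 / 0.01782 = 0.7149
β_Kestrel = 0.02445 / 0.01782 = 1.3721
β_Bellamy = 0.02461 / 0.01782 = 1.3810
β_P = Σ w_i β_i = 0.13×0.9484 + 0.23×2.2396 + 0.15×0.7149 + 0.27×1.3721 + 0.22×1.3810 = 1.4199
E(R_P) = R_f + β_P × MRP = 3.5% + 1.4199 × 8.9% = 16.14%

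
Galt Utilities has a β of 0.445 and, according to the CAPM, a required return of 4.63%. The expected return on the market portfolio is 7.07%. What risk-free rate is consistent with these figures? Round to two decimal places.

E(R) = R_f + β(E(R_m) − R_f) = R_f(1 − β) + β·E(R_m)
4.63% = R_f × (1 − 0.445) + 0.445 × 7.07%
4.63% = R_f × 0.555 + 3.14615%
R_f = (4.63% − 3.14615%) / 0.555 = 2.67%

2.67%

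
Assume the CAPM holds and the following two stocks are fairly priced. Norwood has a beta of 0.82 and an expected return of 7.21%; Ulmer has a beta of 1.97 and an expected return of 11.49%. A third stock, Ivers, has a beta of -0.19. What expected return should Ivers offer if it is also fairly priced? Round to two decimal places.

MRP (SML slope) = (11.49% − 7.21%) / (1.97 − 0.82) = 4.28% / 1.15 = 3.7217%
R_f (intercept) = 7.21% − 0.82 × 3.7217% = 4.1582%
E(R_Ivers) = R_f + β × MRP = 4.1582% + -0.19 × 3.7217% = 3.45%

3.45%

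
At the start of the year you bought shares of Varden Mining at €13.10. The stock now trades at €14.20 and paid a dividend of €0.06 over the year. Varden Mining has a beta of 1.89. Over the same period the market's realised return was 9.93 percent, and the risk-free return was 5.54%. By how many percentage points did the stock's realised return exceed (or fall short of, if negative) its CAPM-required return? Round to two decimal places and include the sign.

Realised HPR = (P1 + D1 − P0) / P0 = (14.20 + 0.06 − 13.10) / 13.10 = 1.16 / 13.10 = 8.8550%
MRP = 9.93% − 5.54% = 4.39%
CAPM required = R_f + β·MRP = 5.54% + 1.89 × 4.39% = 13.8371%
α = realised − required = 8.8550% − 13.8371% = -4.98%

-4.98%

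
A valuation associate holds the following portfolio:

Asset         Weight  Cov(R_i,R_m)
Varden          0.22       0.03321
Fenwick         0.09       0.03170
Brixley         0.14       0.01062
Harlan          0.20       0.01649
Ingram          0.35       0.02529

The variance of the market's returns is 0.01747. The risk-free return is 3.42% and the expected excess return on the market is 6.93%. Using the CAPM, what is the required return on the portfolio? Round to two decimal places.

β_Varden = 0.03321 / 0.01747 = 1.9010
β_Fenwick = 0.03170 / 0.01747 = 1.8145
β_Brixley = 0.01062 / 0.01747 = 0.6079
β_Harlan = 0.01649 / 0.01747 = 0.9439
β_Ingram = 0.02529 / 0.01747 = 1.4476
β_P = Σ w_i β_i = 0.22×1.9010 + 0.09×1.8145 + 0.14×0.6079 + 0.20×0.9439 + 0.35×1.4476 = 1.3621
E(R_P) = R_f + β_P × MRP = 3.42% + 1.3621 × 6.93% = 12.86%

12.86%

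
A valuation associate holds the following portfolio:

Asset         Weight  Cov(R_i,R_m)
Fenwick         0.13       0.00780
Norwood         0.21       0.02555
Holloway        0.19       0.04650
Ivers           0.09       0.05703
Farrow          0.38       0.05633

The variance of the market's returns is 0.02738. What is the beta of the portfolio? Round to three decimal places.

1.525

β_Fenwick = 0.00780 / 0.02738 = 0.2849
β_Norwood = 0.02555 / 0.02738 = 0.9332
β_Holloway = 0.04650 / 0.02738 = 1.6983
β_Ivers = 0.05703 / 0.02738 = 2.0829
β_Farrow = 0.05633 / 0.02738 = 2.0573
β_P = Σ w_i β_i = 0.13×0.2849 + 0.21×0.9332 + 0.19×1.6983 + 0.09×2.0829 + 0.38×2.0573 = 1.5249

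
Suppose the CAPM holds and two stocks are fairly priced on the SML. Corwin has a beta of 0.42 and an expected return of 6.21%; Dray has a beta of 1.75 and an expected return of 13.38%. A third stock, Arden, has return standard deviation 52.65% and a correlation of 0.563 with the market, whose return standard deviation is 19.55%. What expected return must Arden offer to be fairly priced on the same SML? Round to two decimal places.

12.12%

MRP = (13.38% − 6.21%) / (1.75 − 0.42) = 5.3910%
R_f = 6.21% − 0.42 × 5.3910% = 3.9458%
β_Arden = ρ·σ_i/σ_m = 0.563 × 52.65 / 19.55 = 1.5162
E(R_Arden) = R_f + β × MRP = 3.9458% + 1.5162 × 5.3910% = 12.12%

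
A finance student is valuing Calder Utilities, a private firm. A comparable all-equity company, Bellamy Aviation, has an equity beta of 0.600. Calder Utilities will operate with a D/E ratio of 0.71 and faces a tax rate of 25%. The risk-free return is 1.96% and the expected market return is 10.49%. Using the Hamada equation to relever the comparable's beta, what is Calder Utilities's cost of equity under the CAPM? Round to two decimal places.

β_L = β_U × [1 + (1 − t)(D/E)] = 0.600 × [1 + (1 − 0.25) × 0.71]
    = 0.600 × [1 + 0.75 × 0.71] = 0.600 × 1.5325 = 0.9195
MRP = 10.49% − 1.96% = 8.53%
E(R) = R_f + β_L × MRP = 1.96% + 0.9195 × 8.53% = 9.80%

9.80%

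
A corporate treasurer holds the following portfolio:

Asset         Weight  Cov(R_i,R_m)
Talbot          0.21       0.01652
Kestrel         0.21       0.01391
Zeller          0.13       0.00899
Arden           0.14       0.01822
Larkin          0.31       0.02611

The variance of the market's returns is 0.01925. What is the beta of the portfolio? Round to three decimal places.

0.946

β_Talbot = 0.01652 / 0.01925 = 0.8582
β_Kestrel = 0.01391 / 0.01925 = 0.7226
β_Zeller = 0.00899 / 0.01925 = 0.4670
β_Arden = 0.01822 / 0.01925 = 0.9465
β_Larkin = 0.02611 / 0.01925 = 1.3564
β_P = Σ w_i β_i = 0.21×0.8582 + 0.21×0.7226 + 0.13×0.4670 + 0.14×0.9465 + 0.31×1.3564 = 0.9457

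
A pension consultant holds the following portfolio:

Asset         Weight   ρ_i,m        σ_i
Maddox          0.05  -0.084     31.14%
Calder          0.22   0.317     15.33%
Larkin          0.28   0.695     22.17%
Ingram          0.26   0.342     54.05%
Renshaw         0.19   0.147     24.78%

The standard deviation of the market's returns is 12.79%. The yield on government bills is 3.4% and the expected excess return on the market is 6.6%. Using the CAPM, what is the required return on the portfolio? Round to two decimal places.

8.95%

β_Maddox = -0.084 × 31.14% / 12.79% = -0.2045
β_Calder = 0.317 × 15.33% / 12.79% = 0.3800
β_Larkin = 0.695 × 22.17% / 12.79% = 1.2047
β_Ingram = 0.342 × 54.05% / 12.79% = 1.4453
β_Renshaw = 0.147 × 24.78% / 12.79% = 0.2848
β_P = Σ w_i β_i = 0.05×-0.2045 + 0.22×0.3800 + 0.28×1.2047 + 0.26×1.4453 + 0.19×0.2848 = 0.8406
E(R_P) = R_f + β_P × MRP = 3.4% + 0.8406 × 6.6% = 8.95%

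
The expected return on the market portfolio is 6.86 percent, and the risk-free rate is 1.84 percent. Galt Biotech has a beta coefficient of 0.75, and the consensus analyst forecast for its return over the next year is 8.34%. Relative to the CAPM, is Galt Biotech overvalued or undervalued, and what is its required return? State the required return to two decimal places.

MRP = 6.86% − 1.84% = 5.02%
Required return = R_f + β·MRP = 1.84% + 0.75 × 5.02% = 5.61%
Forecast 8.34% > required 5.61% → the stock plots above the SML → undervalued.

Undervalued; required return 5.61%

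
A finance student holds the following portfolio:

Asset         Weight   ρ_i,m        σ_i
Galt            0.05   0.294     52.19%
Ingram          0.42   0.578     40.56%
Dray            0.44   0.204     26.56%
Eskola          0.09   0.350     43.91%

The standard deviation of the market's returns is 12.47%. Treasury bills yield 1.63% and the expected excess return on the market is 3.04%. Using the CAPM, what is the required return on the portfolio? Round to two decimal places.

5.14%

β_Galt = 0.294 × 52.19% / 12.47% = 1.2305
β_Ingram = 0.578 × 40.56% / 12.47% = 1.8800
β_Dray = 0.204 × 26.56% / 12.47% = 0.4345
β_Eskola = 0.350 × 43.91% / 12.47% = 1.2324
β_P = Σ w_i β_i = 0.05×1.2305 + 0.42×1.8800 + 0.44×0.4345 + 0.09×1.2324 = 1.1532
E(R_P) = R_f + β_P × MRP = 1.63% + 1.1532 × 3.04% = 5.14%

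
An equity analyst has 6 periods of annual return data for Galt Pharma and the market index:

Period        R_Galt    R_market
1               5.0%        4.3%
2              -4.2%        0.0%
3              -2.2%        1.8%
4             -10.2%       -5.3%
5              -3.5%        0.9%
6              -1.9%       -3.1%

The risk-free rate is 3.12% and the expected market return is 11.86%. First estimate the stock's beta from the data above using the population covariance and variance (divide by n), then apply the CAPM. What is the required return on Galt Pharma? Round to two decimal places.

13.39%

Mean R_i = (5.0 − 4.2 − 2.2 − 10.2 − 3.5 − 1.9) / 6 = -2.8333%
Mean R_m = (4.3 + 0.0 + 1.8 − 5.3 + 0.9 − 3.1) / 6 = -0.2333%
Σ(R_i − R̄_i)(R_m − R̄_m) = 70.3733  ⇒  Cov = 70.3733 / 6 = 11.7289
Σ(R_m − R̄_m)² = 59.9133  ⇒  Var(R_m) = 59.9133 / 6 = 9.9856
β = Cov / Var(R_m) = 11.7289 / 9.9856 = 1.1746
MRP = 11.86% − 3.12% = 8.74%
E(R) = R_f + β × MRP = 3.12% + 1.1746 × 8.74% = 13.39%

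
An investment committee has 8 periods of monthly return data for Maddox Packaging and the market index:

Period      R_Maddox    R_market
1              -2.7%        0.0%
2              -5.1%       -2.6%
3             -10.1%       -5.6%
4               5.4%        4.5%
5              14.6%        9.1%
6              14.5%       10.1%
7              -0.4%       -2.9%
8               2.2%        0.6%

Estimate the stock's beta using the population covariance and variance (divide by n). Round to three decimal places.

1.501

Mean R_i = (-2.7 − 5.1 − 10.1 + 5.4 + 14.6 + 14.5 − 0.4 + 2.2) / 8 = 2.3000%
Mean R_m = (0.0 − 2.6 − 5.6 + 4.5 + 9.1 + 10.1 − 2.9 + 0.6) / 8 = 1.6500%
Σ(R_i − R̄_i)(R_m − R̄_m) = 345.5500  ⇒  Cov = 345.5500 / 8 = 43.1938
Σ(R_m − R̄_m)² = 230.1800  ⇒  Var(R_m) = 230.1800 / 8 = 28.7725
β = Cov / Var(R_m) = 43.1938 / 28.7725 = 1.5012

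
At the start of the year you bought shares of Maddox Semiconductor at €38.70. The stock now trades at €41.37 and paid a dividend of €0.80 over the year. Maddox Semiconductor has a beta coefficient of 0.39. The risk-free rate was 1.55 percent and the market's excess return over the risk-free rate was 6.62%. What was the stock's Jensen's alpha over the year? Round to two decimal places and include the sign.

+4.83%

Realised HPR = (P1 + D1 − P0) / P0 = (41.37 + 0.80 − 38.70) / 38.70 = 3.47 / 38.70 = 8.9664%
CAPM required = R_f + β·MRP = 1.55% + 0.39 × 6.62% = 4.1318%
α = realised − required = 8.9664% − 4.1318% = +4.83%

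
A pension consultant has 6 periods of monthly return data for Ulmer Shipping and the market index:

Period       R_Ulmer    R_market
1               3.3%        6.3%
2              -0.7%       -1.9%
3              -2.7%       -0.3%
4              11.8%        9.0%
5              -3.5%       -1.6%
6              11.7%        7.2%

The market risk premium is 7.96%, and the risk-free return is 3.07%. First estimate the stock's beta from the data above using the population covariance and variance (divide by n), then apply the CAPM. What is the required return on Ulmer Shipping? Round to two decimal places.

Mean R_i = (3.3 − 0.7 − 2.7 + 11.8 − 3.5 + 11.7) / 6 = 3.3167%
Mean R_m = (6.3 − 1.9 − 0.3 + 9.0 − 1.6 + 7.2) / 6 = 3.1167%
Σ(R_i − R̄_i)(R_m − R̄_m) = 156.9483  ⇒  Cov = 156.9483 / 6 = 26.1581
Σ(R_m − R̄_m)² = 120.5083  ⇒  Var(R_m) = 120.5083 / 6 = 20.0847
β = Cov / Var(R_m) = 26.1581 / 20.0847 = 1.3024
E(R) = R_f + β × MRP = 3.07% + 1.3024 × 7.96% = 13.44%

13.44%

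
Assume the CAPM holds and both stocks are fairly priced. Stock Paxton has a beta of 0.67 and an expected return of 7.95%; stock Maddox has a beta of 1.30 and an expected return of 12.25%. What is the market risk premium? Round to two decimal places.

6.83%

Both satisfy E(R) = R_f + β·MRP, so the slope of the SML is
MRP = (12.25% − 7.95%) / (1.30 − 0.67) = 4.30% / 0.63 = 6.8254%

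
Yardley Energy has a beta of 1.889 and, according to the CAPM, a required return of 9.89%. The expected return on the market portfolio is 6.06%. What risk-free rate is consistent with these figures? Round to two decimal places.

1.75%

E(R) = R_f + β(E(R_m) − R_f) = R_f(1 − β) + β·E(R_m)
9.89% = R_f × (1 − 1.889) + 1.889 × 6.06%
9.89% = R_f × -0.889 + 11.44734%
R_f = (9.89% − 11.44734%) / -0.889 = 1.75%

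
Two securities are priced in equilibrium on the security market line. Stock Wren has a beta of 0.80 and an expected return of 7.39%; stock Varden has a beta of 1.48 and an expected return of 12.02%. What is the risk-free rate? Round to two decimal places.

Both satisfy E(R) = R_f + β·MRP, so the slope of the SML is
MRP = (12.02% − 7.39%) / (1.48 − 0.80) = 4.63% / 0.68 = 6.8088%
R_f = E(R_Wren) − β_Wren·MRP = 7.39% − 0.80 × 6.8088% = 1.9430%

1.94%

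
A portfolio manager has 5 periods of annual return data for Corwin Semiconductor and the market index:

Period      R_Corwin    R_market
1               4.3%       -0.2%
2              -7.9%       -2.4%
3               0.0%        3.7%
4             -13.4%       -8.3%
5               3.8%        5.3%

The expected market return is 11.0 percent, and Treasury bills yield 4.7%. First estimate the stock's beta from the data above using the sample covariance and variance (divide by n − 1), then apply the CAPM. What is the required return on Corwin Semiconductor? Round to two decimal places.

12.56%

Mean R_i = (4.3 − 7.9 + 0.0 − 13.4 + 3.8) / 5 = -2.6400%
Mean R_m = (-0.2 − 2.4 + 3.7 − 8.3 + 5.3) / 5 = -0.3800%
Σ(R_i − R̄_i)(R_m − R̄_m) = 144.4440  ⇒  Cov = 144.4440 / 4 = 36.1110
Σ(R_m − R̄_m)² = 115.7480  ⇒  Var(R_m) = 115.7480 / 4 = 28.9370
β = Cov / Var(R_m) = 36.1110 / 28.9370 = 1.2479
MRP = 11.0% − 4.7% = 6.30%
E(R) = R_f + β × MRP = 4.7% + 1.2479 × 6.3% = 12.56%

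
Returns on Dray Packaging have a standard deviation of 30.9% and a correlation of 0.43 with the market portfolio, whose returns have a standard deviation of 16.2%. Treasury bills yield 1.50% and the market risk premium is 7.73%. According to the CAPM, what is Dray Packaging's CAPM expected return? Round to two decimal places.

β = ρ × σ_i / σ_m = 0.43 × 30.9% / 16.2% = 0.8202
E(R) = 1.50% + 0.8202 × 7.73% = 7.84%

7.84%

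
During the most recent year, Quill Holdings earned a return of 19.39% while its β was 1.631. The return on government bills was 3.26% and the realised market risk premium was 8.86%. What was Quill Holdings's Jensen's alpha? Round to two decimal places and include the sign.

CAPM benchmark = R_f + β(R_m − R_f) = 3.26% + 1.631 × 8.86% = 17.71066%
α = actual − benchmark = 19.39% − 17.71066% = +1.68%

+1.68%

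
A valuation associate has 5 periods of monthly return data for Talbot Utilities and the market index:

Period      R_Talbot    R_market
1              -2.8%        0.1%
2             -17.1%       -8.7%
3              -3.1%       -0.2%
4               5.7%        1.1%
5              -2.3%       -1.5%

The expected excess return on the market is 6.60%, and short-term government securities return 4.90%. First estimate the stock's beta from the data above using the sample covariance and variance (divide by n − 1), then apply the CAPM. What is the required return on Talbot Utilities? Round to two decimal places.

Mean R_i = (-2.8 − 17.1 − 3.1 + 5.7 − 2.3) / 5 = -3.9200%
Mean R_m = (0.1 − 8.7 − 0.2 + 1.1 − 1.5) / 5 = -1.8400%
Σ(R_i − R̄_i)(R_m − R̄_m) = 122.7660  ⇒  Cov = 122.7660 / 4 = 30.6915
Σ(R_m − R̄_m)² = 62.2720  ⇒  Var(R_m) = 62.2720 / 4 = 15.5680
β = Cov / Var(R_m) = 30.6915 / 15.5680 = 1.9714
E(R) = R_f + β × MRP = 4.90% + 1.9714 × 6.60% = 17.91%

17.91%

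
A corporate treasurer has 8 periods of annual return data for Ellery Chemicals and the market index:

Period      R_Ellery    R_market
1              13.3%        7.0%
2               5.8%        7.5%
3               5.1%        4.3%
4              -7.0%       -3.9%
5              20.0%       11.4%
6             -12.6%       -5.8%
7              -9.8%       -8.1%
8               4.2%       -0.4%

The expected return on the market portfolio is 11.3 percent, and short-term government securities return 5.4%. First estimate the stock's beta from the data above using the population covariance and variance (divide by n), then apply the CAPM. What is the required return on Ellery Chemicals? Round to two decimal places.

Mean R_i = (13.3 + 5.8 + 5.1 − 7.0 + 20.0 − 12.6 − 9.8 + 4.2) / 8 = 2.3750%
Mean R_m = (7.0 + 7.5 + 4.3 − 3.9 + 11.4 − 5.8 − 8.1 − 0.4) / 8 = 1.5000%
Σ(R_i − R̄_i)(R_m − R̄_m) = 536.1100  ⇒  Cov = 536.1100 / 8 = 67.0138
Σ(R_m − R̄_m)² = 350.3200  ⇒  Var(R_m) = 350.3200 / 8 = 43.7900
β = Cov / Var(R_m) = 67.0138 / 43.7900 = 1.5303
MRP = 11.3% − 5.4% = 5.90%
E(R) = R_f + β × MRP = 5.4% + 1.5303 × 5.9% = 14.43%

14.43%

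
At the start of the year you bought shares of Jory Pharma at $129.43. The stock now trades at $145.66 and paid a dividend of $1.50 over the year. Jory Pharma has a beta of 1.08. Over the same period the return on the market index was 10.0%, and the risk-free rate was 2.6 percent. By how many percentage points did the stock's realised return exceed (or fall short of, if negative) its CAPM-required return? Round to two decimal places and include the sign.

+3.11%

Realised HPR = (P1 + D1 − P0) / P0 = (145.66 + 1.50 − 129.43) / 129.43 = 17.73 / 129.43 = 13.6985%
MRP = 10.0% − 2.6% = 7.40%
CAPM required = R_f + β·MRP = 2.6% + 1.08 × 7.4% = 10.5920%
α = realised − required = 13.6985% − 10.5920% = +3.11%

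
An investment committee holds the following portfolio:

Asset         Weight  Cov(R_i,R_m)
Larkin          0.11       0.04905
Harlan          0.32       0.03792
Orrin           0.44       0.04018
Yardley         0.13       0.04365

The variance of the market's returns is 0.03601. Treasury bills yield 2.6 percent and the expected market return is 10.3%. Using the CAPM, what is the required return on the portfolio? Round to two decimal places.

11.34%

β_Larkin = 0.04905 / 0.03601 = 1.3621
β_Harlan = 0.03792 / 0.03601 = 1.0530
β_Orrin = 0.04018 / 0.03601 = 1.1158
β_Yardley = 0.04365 / 0.03601 = 1.2122
β_P = Σ w_i β_i = 0.11×1.3621 + 0.32×1.0530 + 0.44×1.1158 + 0.13×1.2122 = 1.1353
MRP = 10.3% − 2.6% = 7.70%
E(R_P) = R_f + β_P × MRP = 2.6% + 1.1353 × 7.7% = 11.34%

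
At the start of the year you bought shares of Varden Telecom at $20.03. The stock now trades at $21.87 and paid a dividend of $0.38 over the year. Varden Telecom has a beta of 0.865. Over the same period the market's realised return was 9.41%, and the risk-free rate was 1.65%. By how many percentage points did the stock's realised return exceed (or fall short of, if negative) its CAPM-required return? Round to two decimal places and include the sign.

+2.72%

Realised HPR = (P1 + D1 − P0) / P0 = (21.87 + 0.38 − 20.03) / 20.03 = 2.22 / 20.03 = 11.0834%
MRP = 9.41% − 1.65% = 7.76%
CAPM required = R_f + β·MRP = 1.65% + 0.865 × 7.76% = 8.36240%
α = realised − required = 11.0834% − 8.36240% = +2.72%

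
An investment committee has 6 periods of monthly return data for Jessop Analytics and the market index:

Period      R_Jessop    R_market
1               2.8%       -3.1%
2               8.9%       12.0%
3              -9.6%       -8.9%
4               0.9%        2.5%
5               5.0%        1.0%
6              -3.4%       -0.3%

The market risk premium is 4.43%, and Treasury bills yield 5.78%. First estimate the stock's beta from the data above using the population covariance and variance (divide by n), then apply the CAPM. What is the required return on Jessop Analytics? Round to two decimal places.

9.30%

Mean R_i = (2.8 + 8.9 − 9.6 + 0.9 + 5.0 − 3.4) / 6 = 0.7667%
Mean R_m = (-3.1 + 12.0 − 8.9 + 2.5 + 1.0 − 0.3) / 6 = 0.5333%
Σ(R_i − R̄_i)(R_m − R̄_m) = 189.3767  ⇒  Cov = 189.3767 / 6 = 31.5628
Σ(R_m − R̄_m)² = 238.4533  ⇒  Var(R_m) = 238.4533 / 6 = 39.7422
β = Cov / Var(R_m) = 31.5628 / 39.7422 = 0.7942
E(R) = R_f + β × MRP = 5.78% + 0.7942 × 4.43% = 9.30%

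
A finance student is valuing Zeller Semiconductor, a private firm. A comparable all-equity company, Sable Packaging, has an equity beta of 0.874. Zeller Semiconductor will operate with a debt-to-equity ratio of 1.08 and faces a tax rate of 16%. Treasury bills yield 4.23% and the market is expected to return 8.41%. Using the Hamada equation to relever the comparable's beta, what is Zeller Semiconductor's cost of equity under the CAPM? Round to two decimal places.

11.20%

β_L = β_U × [1 + (1 − t)(D/E)] = 0.874 × [1 + (1 − 0.16) × 1.08]
    = 0.874 × [1 + 0.84 × 1.08] = 0.874 × 1.9072 = 1.6669
MRP = 8.41% − 4.23% = 4.18%
E(R) = R_f + β_L × MRP = 4.23% + 1.6669 × 4.18% = 11.20%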